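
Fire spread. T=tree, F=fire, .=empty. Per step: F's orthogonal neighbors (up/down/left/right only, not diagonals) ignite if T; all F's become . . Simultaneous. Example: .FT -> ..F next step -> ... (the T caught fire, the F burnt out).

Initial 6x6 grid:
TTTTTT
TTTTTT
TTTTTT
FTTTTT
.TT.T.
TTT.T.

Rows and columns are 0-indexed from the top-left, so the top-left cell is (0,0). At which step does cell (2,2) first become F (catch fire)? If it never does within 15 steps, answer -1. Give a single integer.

Step 1: cell (2,2)='T' (+2 fires, +1 burnt)
Step 2: cell (2,2)='T' (+4 fires, +2 burnt)
Step 3: cell (2,2)='F' (+6 fires, +4 burnt)
  -> target ignites at step 3
Step 4: cell (2,2)='.' (+6 fires, +6 burnt)
Step 5: cell (2,2)='.' (+5 fires, +6 burnt)
Step 6: cell (2,2)='.' (+4 fires, +5 burnt)
Step 7: cell (2,2)='.' (+2 fires, +4 burnt)
Step 8: cell (2,2)='.' (+1 fires, +2 burnt)
Step 9: cell (2,2)='.' (+0 fires, +1 burnt)
  fire out at step 9

3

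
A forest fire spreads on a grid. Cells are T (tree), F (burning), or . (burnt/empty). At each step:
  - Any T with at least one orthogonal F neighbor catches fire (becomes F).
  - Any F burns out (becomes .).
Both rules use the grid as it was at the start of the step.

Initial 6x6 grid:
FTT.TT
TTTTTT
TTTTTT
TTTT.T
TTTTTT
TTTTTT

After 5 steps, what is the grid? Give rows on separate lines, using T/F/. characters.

Step 1: 2 trees catch fire, 1 burn out
  .FT.TT
  FTTTTT
  TTTTTT
  TTTT.T
  TTTTTT
  TTTTTT
Step 2: 3 trees catch fire, 2 burn out
  ..F.TT
  .FTTTT
  FTTTTT
  TTTT.T
  TTTTTT
  TTTTTT
Step 3: 3 trees catch fire, 3 burn out
  ....TT
  ..FTTT
  .FTTTT
  FTTT.T
  TTTTTT
  TTTTTT
Step 4: 4 trees catch fire, 3 burn out
  ....TT
  ...FTT
  ..FTTT
  .FTT.T
  FTTTTT
  TTTTTT
Step 5: 5 trees catch fire, 4 burn out
  ....TT
  ....FT
  ...FTT
  ..FT.T
  .FTTTT
  FTTTTT

....TT
....FT
...FTT
..FT.T
.FTTTT
FTTTTT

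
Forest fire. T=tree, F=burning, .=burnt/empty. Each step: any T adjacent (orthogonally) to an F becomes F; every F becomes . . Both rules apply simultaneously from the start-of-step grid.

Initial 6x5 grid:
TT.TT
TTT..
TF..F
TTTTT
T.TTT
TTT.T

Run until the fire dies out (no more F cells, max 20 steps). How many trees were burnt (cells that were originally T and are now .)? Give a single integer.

Step 1: +4 fires, +2 burnt (F count now 4)
Step 2: +7 fires, +4 burnt (F count now 7)
Step 3: +5 fires, +7 burnt (F count now 5)
Step 4: +2 fires, +5 burnt (F count now 2)
Step 5: +1 fires, +2 burnt (F count now 1)
Step 6: +0 fires, +1 burnt (F count now 0)
Fire out after step 6
Initially T: 21, now '.': 28
Total burnt (originally-T cells now '.'): 19

Answer: 19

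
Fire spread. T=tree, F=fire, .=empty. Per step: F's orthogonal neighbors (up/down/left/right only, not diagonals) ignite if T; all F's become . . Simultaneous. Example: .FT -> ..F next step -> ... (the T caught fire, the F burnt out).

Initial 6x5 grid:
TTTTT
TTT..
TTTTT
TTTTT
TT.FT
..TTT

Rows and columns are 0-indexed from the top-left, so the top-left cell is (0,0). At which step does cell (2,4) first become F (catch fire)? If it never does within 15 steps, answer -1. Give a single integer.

Step 1: cell (2,4)='T' (+3 fires, +1 burnt)
Step 2: cell (2,4)='T' (+5 fires, +3 burnt)
Step 3: cell (2,4)='F' (+3 fires, +5 burnt)
  -> target ignites at step 3
Step 4: cell (2,4)='.' (+4 fires, +3 burnt)
Step 5: cell (2,4)='.' (+4 fires, +4 burnt)
Step 6: cell (2,4)='.' (+3 fires, +4 burnt)
Step 7: cell (2,4)='.' (+2 fires, +3 burnt)
Step 8: cell (2,4)='.' (+0 fires, +2 burnt)
  fire out at step 8

3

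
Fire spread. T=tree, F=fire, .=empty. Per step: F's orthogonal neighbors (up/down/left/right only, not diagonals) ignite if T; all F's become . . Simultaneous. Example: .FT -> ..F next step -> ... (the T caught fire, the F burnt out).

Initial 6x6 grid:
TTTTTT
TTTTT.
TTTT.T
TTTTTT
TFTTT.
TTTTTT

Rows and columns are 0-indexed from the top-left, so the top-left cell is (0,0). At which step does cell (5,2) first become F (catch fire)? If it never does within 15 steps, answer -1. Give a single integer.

Step 1: cell (5,2)='T' (+4 fires, +1 burnt)
Step 2: cell (5,2)='F' (+6 fires, +4 burnt)
  -> target ignites at step 2
Step 3: cell (5,2)='.' (+6 fires, +6 burnt)
Step 4: cell (5,2)='.' (+6 fires, +6 burnt)
Step 5: cell (5,2)='.' (+5 fires, +6 burnt)
Step 6: cell (5,2)='.' (+3 fires, +5 burnt)
Step 7: cell (5,2)='.' (+1 fires, +3 burnt)
Step 8: cell (5,2)='.' (+1 fires, +1 burnt)
Step 9: cell (5,2)='.' (+0 fires, +1 burnt)
  fire out at step 9

2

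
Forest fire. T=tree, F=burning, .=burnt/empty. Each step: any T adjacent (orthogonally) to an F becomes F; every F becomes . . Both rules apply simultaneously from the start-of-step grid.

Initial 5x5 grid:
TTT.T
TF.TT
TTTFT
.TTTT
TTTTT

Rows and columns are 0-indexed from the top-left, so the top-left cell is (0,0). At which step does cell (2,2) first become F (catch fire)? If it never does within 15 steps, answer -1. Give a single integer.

Step 1: cell (2,2)='F' (+7 fires, +2 burnt)
  -> target ignites at step 1
Step 2: cell (2,2)='.' (+8 fires, +7 burnt)
Step 3: cell (2,2)='.' (+4 fires, +8 burnt)
Step 4: cell (2,2)='.' (+1 fires, +4 burnt)
Step 5: cell (2,2)='.' (+0 fires, +1 burnt)
  fire out at step 5

1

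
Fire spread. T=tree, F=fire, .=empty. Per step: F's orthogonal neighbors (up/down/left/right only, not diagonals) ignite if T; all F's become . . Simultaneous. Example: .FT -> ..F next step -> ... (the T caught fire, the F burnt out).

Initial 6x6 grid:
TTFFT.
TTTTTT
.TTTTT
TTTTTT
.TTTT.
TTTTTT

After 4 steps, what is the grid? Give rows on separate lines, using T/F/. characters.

Step 1: 4 trees catch fire, 2 burn out
  TF..F.
  TTFFTT
  .TTTTT
  TTTTTT
  .TTTT.
  TTTTTT
Step 2: 5 trees catch fire, 4 burn out
  F.....
  TF..FT
  .TFFTT
  TTTTTT
  .TTTT.
  TTTTTT
Step 3: 6 trees catch fire, 5 burn out
  ......
  F....F
  .F..FT
  TTFFTT
  .TTTT.
  TTTTTT
Step 4: 5 trees catch fire, 6 burn out
  ......
  ......
  .....F
  TF..FT
  .TFFT.
  TTTTTT

......
......
.....F
TF..FT
.TFFT.
TTTTTT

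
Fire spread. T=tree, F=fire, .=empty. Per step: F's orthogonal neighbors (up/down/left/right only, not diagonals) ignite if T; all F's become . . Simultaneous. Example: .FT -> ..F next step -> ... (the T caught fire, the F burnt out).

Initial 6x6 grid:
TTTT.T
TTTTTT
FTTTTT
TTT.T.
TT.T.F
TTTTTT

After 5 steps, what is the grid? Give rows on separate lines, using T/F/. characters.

Step 1: 4 trees catch fire, 2 burn out
  TTTT.T
  FTTTTT
  .FTTTT
  FTT.T.
  TT.T..
  TTTTTF
Step 2: 6 trees catch fire, 4 burn out
  FTTT.T
  .FTTTT
  ..FTTT
  .FT.T.
  FT.T..
  TTTTF.
Step 3: 7 trees catch fire, 6 burn out
  .FTT.T
  ..FTTT
  ...FTT
  ..F.T.
  .F.T..
  FTTF..
Step 4: 6 trees catch fire, 7 burn out
  ..FT.T
  ...FTT
  ....FT
  ....T.
  ...F..
  .FF...
Step 5: 4 trees catch fire, 6 burn out
  ...F.T
  ....FT
  .....F
  ....F.
  ......
  ......

...F.T
....FT
.....F
....F.
......
......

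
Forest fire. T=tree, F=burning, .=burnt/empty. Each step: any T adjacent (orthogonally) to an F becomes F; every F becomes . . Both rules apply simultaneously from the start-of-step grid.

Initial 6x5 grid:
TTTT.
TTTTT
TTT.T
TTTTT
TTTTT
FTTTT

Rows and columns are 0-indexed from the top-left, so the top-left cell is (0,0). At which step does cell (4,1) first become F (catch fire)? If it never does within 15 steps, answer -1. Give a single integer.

Step 1: cell (4,1)='T' (+2 fires, +1 burnt)
Step 2: cell (4,1)='F' (+3 fires, +2 burnt)
  -> target ignites at step 2
Step 3: cell (4,1)='.' (+4 fires, +3 burnt)
Step 4: cell (4,1)='.' (+5 fires, +4 burnt)
Step 5: cell (4,1)='.' (+5 fires, +5 burnt)
Step 6: cell (4,1)='.' (+3 fires, +5 burnt)
Step 7: cell (4,1)='.' (+3 fires, +3 burnt)
Step 8: cell (4,1)='.' (+2 fires, +3 burnt)
Step 9: cell (4,1)='.' (+0 fires, +2 burnt)
  fire out at step 9

2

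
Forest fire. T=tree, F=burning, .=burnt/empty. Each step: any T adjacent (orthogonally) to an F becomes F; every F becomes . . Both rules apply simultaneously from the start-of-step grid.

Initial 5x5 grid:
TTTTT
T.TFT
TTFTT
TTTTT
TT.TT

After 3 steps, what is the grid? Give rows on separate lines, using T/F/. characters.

Step 1: 6 trees catch fire, 2 burn out
  TTTFT
  T.F.F
  TF.FT
  TTFTT
  TT.TT
Step 2: 6 trees catch fire, 6 burn out
  TTF.F
  T....
  F...F
  TF.FT
  TT.TT
Step 3: 6 trees catch fire, 6 burn out
  TF...
  F....
  .....
  F...F
  TF.FT

TF...
F....
.....
F...F
TF.FT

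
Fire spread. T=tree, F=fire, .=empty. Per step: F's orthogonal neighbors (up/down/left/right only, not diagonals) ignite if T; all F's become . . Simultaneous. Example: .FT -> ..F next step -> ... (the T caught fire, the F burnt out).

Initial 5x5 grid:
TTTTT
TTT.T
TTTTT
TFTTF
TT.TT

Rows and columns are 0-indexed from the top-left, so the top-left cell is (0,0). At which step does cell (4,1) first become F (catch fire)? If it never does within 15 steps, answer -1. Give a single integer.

Step 1: cell (4,1)='F' (+7 fires, +2 burnt)
  -> target ignites at step 1
Step 2: cell (4,1)='.' (+7 fires, +7 burnt)
Step 3: cell (4,1)='.' (+4 fires, +7 burnt)
Step 4: cell (4,1)='.' (+3 fires, +4 burnt)
Step 5: cell (4,1)='.' (+0 fires, +3 burnt)
  fire out at step 5

1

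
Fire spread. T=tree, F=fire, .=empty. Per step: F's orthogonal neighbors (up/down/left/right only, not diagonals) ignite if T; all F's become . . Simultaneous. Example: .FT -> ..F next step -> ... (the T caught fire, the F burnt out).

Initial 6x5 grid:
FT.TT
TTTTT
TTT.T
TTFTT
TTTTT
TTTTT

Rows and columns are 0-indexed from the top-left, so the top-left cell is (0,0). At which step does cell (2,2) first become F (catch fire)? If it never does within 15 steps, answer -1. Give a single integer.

Step 1: cell (2,2)='F' (+6 fires, +2 burnt)
  -> target ignites at step 1
Step 2: cell (2,2)='.' (+9 fires, +6 burnt)
Step 3: cell (2,2)='.' (+6 fires, +9 burnt)
Step 4: cell (2,2)='.' (+4 fires, +6 burnt)
Step 5: cell (2,2)='.' (+1 fires, +4 burnt)
Step 6: cell (2,2)='.' (+0 fires, +1 burnt)
  fire out at step 6

1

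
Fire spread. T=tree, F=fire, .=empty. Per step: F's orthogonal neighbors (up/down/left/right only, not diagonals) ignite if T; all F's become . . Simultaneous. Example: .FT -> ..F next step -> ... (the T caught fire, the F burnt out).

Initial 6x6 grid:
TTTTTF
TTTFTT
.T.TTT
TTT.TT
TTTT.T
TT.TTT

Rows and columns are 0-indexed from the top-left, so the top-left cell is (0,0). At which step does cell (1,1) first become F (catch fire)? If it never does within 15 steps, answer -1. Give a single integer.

Step 1: cell (1,1)='T' (+6 fires, +2 burnt)
Step 2: cell (1,1)='F' (+4 fires, +6 burnt)
  -> target ignites at step 2
Step 3: cell (1,1)='.' (+5 fires, +4 burnt)
Step 4: cell (1,1)='.' (+3 fires, +5 burnt)
Step 5: cell (1,1)='.' (+4 fires, +3 burnt)
Step 6: cell (1,1)='.' (+4 fires, +4 burnt)
Step 7: cell (1,1)='.' (+3 fires, +4 burnt)
Step 8: cell (1,1)='.' (+0 fires, +3 burnt)
  fire out at step 8

2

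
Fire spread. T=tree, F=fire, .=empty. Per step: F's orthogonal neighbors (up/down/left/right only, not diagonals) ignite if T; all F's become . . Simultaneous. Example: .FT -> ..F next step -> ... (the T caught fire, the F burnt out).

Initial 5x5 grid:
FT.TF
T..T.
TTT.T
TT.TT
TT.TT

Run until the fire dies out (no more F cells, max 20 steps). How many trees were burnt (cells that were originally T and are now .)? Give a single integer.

Step 1: +3 fires, +2 burnt (F count now 3)
Step 2: +2 fires, +3 burnt (F count now 2)
Step 3: +2 fires, +2 burnt (F count now 2)
Step 4: +3 fires, +2 burnt (F count now 3)
Step 5: +1 fires, +3 burnt (F count now 1)
Step 6: +0 fires, +1 burnt (F count now 0)
Fire out after step 6
Initially T: 16, now '.': 20
Total burnt (originally-T cells now '.'): 11

Answer: 11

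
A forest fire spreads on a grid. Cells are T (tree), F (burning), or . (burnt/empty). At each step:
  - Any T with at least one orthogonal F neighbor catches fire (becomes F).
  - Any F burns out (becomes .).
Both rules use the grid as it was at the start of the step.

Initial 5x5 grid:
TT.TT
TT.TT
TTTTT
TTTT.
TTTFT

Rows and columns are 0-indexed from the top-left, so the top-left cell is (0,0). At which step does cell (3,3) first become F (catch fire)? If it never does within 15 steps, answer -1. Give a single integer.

Step 1: cell (3,3)='F' (+3 fires, +1 burnt)
  -> target ignites at step 1
Step 2: cell (3,3)='.' (+3 fires, +3 burnt)
Step 3: cell (3,3)='.' (+5 fires, +3 burnt)
Step 4: cell (3,3)='.' (+4 fires, +5 burnt)
Step 5: cell (3,3)='.' (+3 fires, +4 burnt)
Step 6: cell (3,3)='.' (+2 fires, +3 burnt)
Step 7: cell (3,3)='.' (+1 fires, +2 burnt)
Step 8: cell (3,3)='.' (+0 fires, +1 burnt)
  fire out at step 8

1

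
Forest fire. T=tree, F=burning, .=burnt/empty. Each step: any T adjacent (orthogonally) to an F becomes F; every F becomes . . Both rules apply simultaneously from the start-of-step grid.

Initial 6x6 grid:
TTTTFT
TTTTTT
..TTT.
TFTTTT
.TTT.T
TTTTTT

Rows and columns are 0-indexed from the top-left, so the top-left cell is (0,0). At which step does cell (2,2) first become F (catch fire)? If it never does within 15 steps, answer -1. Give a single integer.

Step 1: cell (2,2)='T' (+6 fires, +2 burnt)
Step 2: cell (2,2)='F' (+8 fires, +6 burnt)
  -> target ignites at step 2
Step 3: cell (2,2)='.' (+7 fires, +8 burnt)
Step 4: cell (2,2)='.' (+4 fires, +7 burnt)
Step 5: cell (2,2)='.' (+3 fires, +4 burnt)
Step 6: cell (2,2)='.' (+1 fires, +3 burnt)
Step 7: cell (2,2)='.' (+0 fires, +1 burnt)
  fire out at step 7

2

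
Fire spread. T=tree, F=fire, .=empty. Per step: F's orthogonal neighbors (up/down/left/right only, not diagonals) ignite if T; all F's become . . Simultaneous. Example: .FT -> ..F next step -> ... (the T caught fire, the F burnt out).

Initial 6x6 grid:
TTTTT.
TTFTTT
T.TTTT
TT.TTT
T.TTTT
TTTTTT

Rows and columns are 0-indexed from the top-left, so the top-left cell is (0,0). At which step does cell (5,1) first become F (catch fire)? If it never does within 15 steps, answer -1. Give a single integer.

Step 1: cell (5,1)='T' (+4 fires, +1 burnt)
Step 2: cell (5,1)='T' (+5 fires, +4 burnt)
Step 3: cell (5,1)='T' (+6 fires, +5 burnt)
Step 4: cell (5,1)='T' (+4 fires, +6 burnt)
Step 5: cell (5,1)='T' (+6 fires, +4 burnt)
Step 6: cell (5,1)='T' (+4 fires, +6 burnt)
Step 7: cell (5,1)='F' (+2 fires, +4 burnt)
  -> target ignites at step 7
Step 8: cell (5,1)='.' (+0 fires, +2 burnt)
  fire out at step 8

7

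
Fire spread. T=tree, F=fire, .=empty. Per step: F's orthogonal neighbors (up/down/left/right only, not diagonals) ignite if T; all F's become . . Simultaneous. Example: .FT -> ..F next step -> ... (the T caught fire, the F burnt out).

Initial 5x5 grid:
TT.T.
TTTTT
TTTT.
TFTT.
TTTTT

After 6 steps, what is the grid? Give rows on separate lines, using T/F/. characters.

Step 1: 4 trees catch fire, 1 burn out
  TT.T.
  TTTTT
  TFTT.
  F.FT.
  TFTTT
Step 2: 6 trees catch fire, 4 burn out
  TT.T.
  TFTTT
  F.FT.
  ...F.
  F.FTT
Step 3: 5 trees catch fire, 6 burn out
  TF.T.
  F.FTT
  ...F.
  .....
  ...FT
Step 4: 3 trees catch fire, 5 burn out
  F..T.
  ...FT
  .....
  .....
  ....F
Step 5: 2 trees catch fire, 3 burn out
  ...F.
  ....F
  .....
  .....
  .....
Step 6: 0 trees catch fire, 2 burn out
  .....
  .....
  .....
  .....
  .....

.....
.....
.....
.....
.....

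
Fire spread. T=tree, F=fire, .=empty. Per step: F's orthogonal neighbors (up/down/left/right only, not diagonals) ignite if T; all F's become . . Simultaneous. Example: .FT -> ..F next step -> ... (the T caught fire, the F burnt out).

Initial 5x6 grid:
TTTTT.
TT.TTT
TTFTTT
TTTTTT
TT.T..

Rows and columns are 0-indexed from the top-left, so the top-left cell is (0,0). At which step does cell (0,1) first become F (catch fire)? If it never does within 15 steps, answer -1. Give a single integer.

Step 1: cell (0,1)='T' (+3 fires, +1 burnt)
Step 2: cell (0,1)='T' (+6 fires, +3 burnt)
Step 3: cell (0,1)='F' (+9 fires, +6 burnt)
  -> target ignites at step 3
Step 4: cell (0,1)='.' (+6 fires, +9 burnt)
Step 5: cell (0,1)='.' (+0 fires, +6 burnt)
  fire out at step 5

3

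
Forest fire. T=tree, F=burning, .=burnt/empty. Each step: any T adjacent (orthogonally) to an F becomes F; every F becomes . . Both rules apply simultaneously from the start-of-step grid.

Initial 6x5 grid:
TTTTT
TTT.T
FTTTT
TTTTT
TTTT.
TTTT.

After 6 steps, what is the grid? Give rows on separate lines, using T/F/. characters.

Step 1: 3 trees catch fire, 1 burn out
  TTTTT
  FTT.T
  .FTTT
  FTTTT
  TTTT.
  TTTT.
Step 2: 5 trees catch fire, 3 burn out
  FTTTT
  .FT.T
  ..FTT
  .FTTT
  FTTT.
  TTTT.
Step 3: 6 trees catch fire, 5 burn out
  .FTTT
  ..F.T
  ...FT
  ..FTT
  .FTT.
  FTTT.
Step 4: 5 trees catch fire, 6 burn out
  ..FTT
  ....T
  ....F
  ...FT
  ..FT.
  .FTT.
Step 5: 5 trees catch fire, 5 burn out
  ...FT
  ....F
  .....
  ....F
  ...F.
  ..FT.
Step 6: 2 trees catch fire, 5 burn out
  ....F
  .....
  .....
  .....
  .....
  ...F.

....F
.....
.....
.....
.....
...F.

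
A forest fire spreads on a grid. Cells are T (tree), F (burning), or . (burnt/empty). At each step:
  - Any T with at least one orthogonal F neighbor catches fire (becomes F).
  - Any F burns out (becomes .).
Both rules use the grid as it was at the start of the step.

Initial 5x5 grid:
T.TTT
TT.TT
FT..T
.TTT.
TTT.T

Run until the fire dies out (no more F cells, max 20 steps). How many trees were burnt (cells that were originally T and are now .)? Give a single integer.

Answer: 10

Derivation:
Step 1: +2 fires, +1 burnt (F count now 2)
Step 2: +3 fires, +2 burnt (F count now 3)
Step 3: +2 fires, +3 burnt (F count now 2)
Step 4: +3 fires, +2 burnt (F count now 3)
Step 5: +0 fires, +3 burnt (F count now 0)
Fire out after step 5
Initially T: 17, now '.': 18
Total burnt (originally-T cells now '.'): 10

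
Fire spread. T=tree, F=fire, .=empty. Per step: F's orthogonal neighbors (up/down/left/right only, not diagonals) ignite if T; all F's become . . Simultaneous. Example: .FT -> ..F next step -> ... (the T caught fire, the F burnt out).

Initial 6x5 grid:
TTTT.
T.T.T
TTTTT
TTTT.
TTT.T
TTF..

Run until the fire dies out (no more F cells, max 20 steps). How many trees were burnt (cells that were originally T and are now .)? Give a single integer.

Step 1: +2 fires, +1 burnt (F count now 2)
Step 2: +3 fires, +2 burnt (F count now 3)
Step 3: +4 fires, +3 burnt (F count now 4)
Step 4: +4 fires, +4 burnt (F count now 4)
Step 5: +3 fires, +4 burnt (F count now 3)
Step 6: +4 fires, +3 burnt (F count now 4)
Step 7: +1 fires, +4 burnt (F count now 1)
Step 8: +0 fires, +1 burnt (F count now 0)
Fire out after step 8
Initially T: 22, now '.': 29
Total burnt (originally-T cells now '.'): 21

Answer: 21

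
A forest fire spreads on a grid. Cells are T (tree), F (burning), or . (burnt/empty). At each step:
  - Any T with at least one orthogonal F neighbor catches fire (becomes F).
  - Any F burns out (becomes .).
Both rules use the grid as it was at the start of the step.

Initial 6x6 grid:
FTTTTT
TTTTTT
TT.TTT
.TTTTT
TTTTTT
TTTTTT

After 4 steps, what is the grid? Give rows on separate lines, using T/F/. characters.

Step 1: 2 trees catch fire, 1 burn out
  .FTTTT
  FTTTTT
  TT.TTT
  .TTTTT
  TTTTTT
  TTTTTT
Step 2: 3 trees catch fire, 2 burn out
  ..FTTT
  .FTTTT
  FT.TTT
  .TTTTT
  TTTTTT
  TTTTTT
Step 3: 3 trees catch fire, 3 burn out
  ...FTT
  ..FTTT
  .F.TTT
  .TTTTT
  TTTTTT
  TTTTTT
Step 4: 3 trees catch fire, 3 burn out
  ....FT
  ...FTT
  ...TTT
  .FTTTT
  TTTTTT
  TTTTTT

....FT
...FTT
...TTT
.FTTTT
TTTTTT
TTTTTT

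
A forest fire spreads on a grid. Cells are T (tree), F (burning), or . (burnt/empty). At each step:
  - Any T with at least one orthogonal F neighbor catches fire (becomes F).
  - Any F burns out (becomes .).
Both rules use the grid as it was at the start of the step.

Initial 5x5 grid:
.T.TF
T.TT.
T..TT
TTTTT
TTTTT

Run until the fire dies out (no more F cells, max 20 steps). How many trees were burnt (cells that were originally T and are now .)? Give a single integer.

Answer: 17

Derivation:
Step 1: +1 fires, +1 burnt (F count now 1)
Step 2: +1 fires, +1 burnt (F count now 1)
Step 3: +2 fires, +1 burnt (F count now 2)
Step 4: +2 fires, +2 burnt (F count now 2)
Step 5: +3 fires, +2 burnt (F count now 3)
Step 6: +3 fires, +3 burnt (F count now 3)
Step 7: +2 fires, +3 burnt (F count now 2)
Step 8: +2 fires, +2 burnt (F count now 2)
Step 9: +1 fires, +2 burnt (F count now 1)
Step 10: +0 fires, +1 burnt (F count now 0)
Fire out after step 10
Initially T: 18, now '.': 24
Total burnt (originally-T cells now '.'): 17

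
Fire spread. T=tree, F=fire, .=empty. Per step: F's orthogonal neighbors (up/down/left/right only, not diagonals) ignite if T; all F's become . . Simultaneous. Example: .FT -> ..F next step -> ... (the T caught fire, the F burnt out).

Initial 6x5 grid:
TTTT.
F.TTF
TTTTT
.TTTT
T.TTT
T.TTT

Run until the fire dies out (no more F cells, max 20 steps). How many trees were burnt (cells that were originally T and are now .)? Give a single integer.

Step 1: +4 fires, +2 burnt (F count now 4)
Step 2: +6 fires, +4 burnt (F count now 6)
Step 3: +5 fires, +6 burnt (F count now 5)
Step 4: +3 fires, +5 burnt (F count now 3)
Step 5: +2 fires, +3 burnt (F count now 2)
Step 6: +1 fires, +2 burnt (F count now 1)
Step 7: +0 fires, +1 burnt (F count now 0)
Fire out after step 7
Initially T: 23, now '.': 28
Total burnt (originally-T cells now '.'): 21

Answer: 21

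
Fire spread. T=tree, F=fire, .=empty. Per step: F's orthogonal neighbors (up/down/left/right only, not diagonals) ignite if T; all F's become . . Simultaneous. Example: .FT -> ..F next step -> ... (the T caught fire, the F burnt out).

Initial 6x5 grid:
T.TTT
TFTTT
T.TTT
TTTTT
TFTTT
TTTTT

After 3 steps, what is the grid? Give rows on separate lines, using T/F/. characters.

Step 1: 6 trees catch fire, 2 burn out
  T.TTT
  F.FTT
  T.TTT
  TFTTT
  F.FTT
  TFTTT
Step 2: 10 trees catch fire, 6 burn out
  F.FTT
  ...FT
  F.FTT
  F.FTT
  ...FT
  F.FTT
Step 3: 6 trees catch fire, 10 burn out
  ...FT
  ....F
  ...FT
  ...FT
  ....F
  ...FT

...FT
....F
...FT
...FT
....F
...FT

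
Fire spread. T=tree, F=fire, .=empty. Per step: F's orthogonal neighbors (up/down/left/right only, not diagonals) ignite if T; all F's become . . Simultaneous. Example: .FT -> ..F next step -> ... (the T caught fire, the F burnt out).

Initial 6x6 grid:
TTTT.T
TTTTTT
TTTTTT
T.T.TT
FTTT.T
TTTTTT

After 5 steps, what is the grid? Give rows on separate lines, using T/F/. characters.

Step 1: 3 trees catch fire, 1 burn out
  TTTT.T
  TTTTTT
  TTTTTT
  F.T.TT
  .FTT.T
  FTTTTT
Step 2: 3 trees catch fire, 3 burn out
  TTTT.T
  TTTTTT
  FTTTTT
  ..T.TT
  ..FT.T
  .FTTTT
Step 3: 5 trees catch fire, 3 burn out
  TTTT.T
  FTTTTT
  .FTTTT
  ..F.TT
  ...F.T
  ..FTTT
Step 4: 4 trees catch fire, 5 burn out
  FTTT.T
  .FTTTT
  ..FTTT
  ....TT
  .....T
  ...FTT
Step 5: 4 trees catch fire, 4 burn out
  .FTT.T
  ..FTTT
  ...FTT
  ....TT
  .....T
  ....FT

.FTT.T
..FTTT
...FTT
....TT
.....T
....FT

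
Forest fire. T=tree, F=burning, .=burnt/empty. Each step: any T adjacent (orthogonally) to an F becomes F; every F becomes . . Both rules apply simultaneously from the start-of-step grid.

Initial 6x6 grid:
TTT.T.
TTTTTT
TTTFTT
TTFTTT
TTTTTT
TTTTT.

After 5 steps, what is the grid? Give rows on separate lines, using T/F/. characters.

Step 1: 6 trees catch fire, 2 burn out
  TTT.T.
  TTTFTT
  TTF.FT
  TF.FTT
  TTFTTT
  TTTTT.
Step 2: 9 trees catch fire, 6 burn out
  TTT.T.
  TTF.FT
  TF...F
  F...FT
  TF.FTT
  TTFTT.
Step 3: 10 trees catch fire, 9 burn out
  TTF.F.
  TF...F
  F.....
  .....F
  F...FT
  TF.FT.
Step 4: 5 trees catch fire, 10 burn out
  TF....
  F.....
  ......
  ......
  .....F
  F...F.
Step 5: 1 trees catch fire, 5 burn out
  F.....
  ......
  ......
  ......
  ......
  ......

F.....
......
......
......
......
......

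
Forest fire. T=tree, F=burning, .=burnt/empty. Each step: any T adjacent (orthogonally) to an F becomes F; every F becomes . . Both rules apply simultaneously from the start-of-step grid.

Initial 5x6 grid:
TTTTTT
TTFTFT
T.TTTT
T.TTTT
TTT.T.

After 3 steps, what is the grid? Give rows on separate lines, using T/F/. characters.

Step 1: 7 trees catch fire, 2 burn out
  TTFTFT
  TF.F.F
  T.FTFT
  T.TTTT
  TTT.T.
Step 2: 8 trees catch fire, 7 burn out
  TF.F.F
  F.....
  T..F.F
  T.FTFT
  TTT.T.
Step 3: 6 trees catch fire, 8 burn out
  F.....
  ......
  F.....
  T..F.F
  TTF.F.

F.....
......
F.....
T..F.F
TTF.F.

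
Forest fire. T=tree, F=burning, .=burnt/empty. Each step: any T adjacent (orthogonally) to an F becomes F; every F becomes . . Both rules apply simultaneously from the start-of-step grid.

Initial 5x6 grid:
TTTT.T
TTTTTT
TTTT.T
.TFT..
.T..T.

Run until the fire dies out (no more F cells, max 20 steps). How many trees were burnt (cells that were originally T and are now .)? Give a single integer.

Answer: 19

Derivation:
Step 1: +3 fires, +1 burnt (F count now 3)
Step 2: +4 fires, +3 burnt (F count now 4)
Step 3: +4 fires, +4 burnt (F count now 4)
Step 4: +4 fires, +4 burnt (F count now 4)
Step 5: +2 fires, +4 burnt (F count now 2)
Step 6: +2 fires, +2 burnt (F count now 2)
Step 7: +0 fires, +2 burnt (F count now 0)
Fire out after step 7
Initially T: 20, now '.': 29
Total burnt (originally-T cells now '.'): 19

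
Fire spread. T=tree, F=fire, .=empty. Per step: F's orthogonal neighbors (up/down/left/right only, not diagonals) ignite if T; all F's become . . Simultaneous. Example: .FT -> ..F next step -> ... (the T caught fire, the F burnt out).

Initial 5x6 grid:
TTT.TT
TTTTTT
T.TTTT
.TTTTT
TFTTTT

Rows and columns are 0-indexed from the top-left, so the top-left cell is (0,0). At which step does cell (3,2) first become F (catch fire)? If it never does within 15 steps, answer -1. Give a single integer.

Step 1: cell (3,2)='T' (+3 fires, +1 burnt)
Step 2: cell (3,2)='F' (+2 fires, +3 burnt)
  -> target ignites at step 2
Step 3: cell (3,2)='.' (+3 fires, +2 burnt)
Step 4: cell (3,2)='.' (+4 fires, +3 burnt)
Step 5: cell (3,2)='.' (+5 fires, +4 burnt)
Step 6: cell (3,2)='.' (+4 fires, +5 burnt)
Step 7: cell (3,2)='.' (+4 fires, +4 burnt)
Step 8: cell (3,2)='.' (+1 fires, +4 burnt)
Step 9: cell (3,2)='.' (+0 fires, +1 burnt)
  fire out at step 9

2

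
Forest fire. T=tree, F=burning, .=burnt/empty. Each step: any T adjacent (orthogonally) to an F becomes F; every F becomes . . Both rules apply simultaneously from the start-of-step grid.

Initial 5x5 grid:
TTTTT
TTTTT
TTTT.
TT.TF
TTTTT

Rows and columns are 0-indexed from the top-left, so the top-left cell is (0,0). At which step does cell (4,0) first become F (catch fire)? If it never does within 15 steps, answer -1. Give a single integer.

Step 1: cell (4,0)='T' (+2 fires, +1 burnt)
Step 2: cell (4,0)='T' (+2 fires, +2 burnt)
Step 3: cell (4,0)='T' (+3 fires, +2 burnt)
Step 4: cell (4,0)='T' (+5 fires, +3 burnt)
Step 5: cell (4,0)='F' (+6 fires, +5 burnt)
  -> target ignites at step 5
Step 6: cell (4,0)='.' (+3 fires, +6 burnt)
Step 7: cell (4,0)='.' (+1 fires, +3 burnt)
Step 8: cell (4,0)='.' (+0 fires, +1 burnt)
  fire out at step 8

5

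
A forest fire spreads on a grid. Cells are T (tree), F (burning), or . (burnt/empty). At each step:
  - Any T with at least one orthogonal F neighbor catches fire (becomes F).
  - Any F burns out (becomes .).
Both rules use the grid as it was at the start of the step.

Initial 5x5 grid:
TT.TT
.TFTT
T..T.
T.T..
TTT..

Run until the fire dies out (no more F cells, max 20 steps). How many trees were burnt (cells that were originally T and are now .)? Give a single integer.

Step 1: +2 fires, +1 burnt (F count now 2)
Step 2: +4 fires, +2 burnt (F count now 4)
Step 3: +2 fires, +4 burnt (F count now 2)
Step 4: +0 fires, +2 burnt (F count now 0)
Fire out after step 4
Initially T: 14, now '.': 19
Total burnt (originally-T cells now '.'): 8

Answer: 8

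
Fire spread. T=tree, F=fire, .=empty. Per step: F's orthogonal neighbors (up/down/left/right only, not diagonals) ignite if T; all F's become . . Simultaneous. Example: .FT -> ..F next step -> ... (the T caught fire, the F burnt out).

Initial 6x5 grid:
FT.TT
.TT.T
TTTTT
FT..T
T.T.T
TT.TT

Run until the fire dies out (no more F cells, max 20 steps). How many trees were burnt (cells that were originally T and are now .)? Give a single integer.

Step 1: +4 fires, +2 burnt (F count now 4)
Step 2: +3 fires, +4 burnt (F count now 3)
Step 3: +3 fires, +3 burnt (F count now 3)
Step 4: +1 fires, +3 burnt (F count now 1)
Step 5: +1 fires, +1 burnt (F count now 1)
Step 6: +2 fires, +1 burnt (F count now 2)
Step 7: +2 fires, +2 burnt (F count now 2)
Step 8: +2 fires, +2 burnt (F count now 2)
Step 9: +1 fires, +2 burnt (F count now 1)
Step 10: +0 fires, +1 burnt (F count now 0)
Fire out after step 10
Initially T: 20, now '.': 29
Total burnt (originally-T cells now '.'): 19

Answer: 19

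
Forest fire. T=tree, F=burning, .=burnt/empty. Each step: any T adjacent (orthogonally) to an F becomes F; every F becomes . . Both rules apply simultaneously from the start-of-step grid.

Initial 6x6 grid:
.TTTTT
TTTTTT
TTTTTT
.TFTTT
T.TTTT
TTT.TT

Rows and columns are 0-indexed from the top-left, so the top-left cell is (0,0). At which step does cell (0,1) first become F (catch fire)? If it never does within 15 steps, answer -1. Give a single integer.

Step 1: cell (0,1)='T' (+4 fires, +1 burnt)
Step 2: cell (0,1)='T' (+6 fires, +4 burnt)
Step 3: cell (0,1)='T' (+8 fires, +6 burnt)
Step 4: cell (0,1)='F' (+8 fires, +8 burnt)
  -> target ignites at step 4
Step 5: cell (0,1)='.' (+4 fires, +8 burnt)
Step 6: cell (0,1)='.' (+1 fires, +4 burnt)
Step 7: cell (0,1)='.' (+0 fires, +1 burnt)
  fire out at step 7

4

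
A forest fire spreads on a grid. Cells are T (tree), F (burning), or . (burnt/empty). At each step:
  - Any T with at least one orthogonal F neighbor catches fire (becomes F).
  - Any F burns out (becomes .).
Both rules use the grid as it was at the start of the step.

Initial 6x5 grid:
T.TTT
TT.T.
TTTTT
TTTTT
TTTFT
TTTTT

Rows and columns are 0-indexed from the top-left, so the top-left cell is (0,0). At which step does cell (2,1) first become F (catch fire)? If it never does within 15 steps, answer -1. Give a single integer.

Step 1: cell (2,1)='T' (+4 fires, +1 burnt)
Step 2: cell (2,1)='T' (+6 fires, +4 burnt)
Step 3: cell (2,1)='T' (+6 fires, +6 burnt)
Step 4: cell (2,1)='F' (+4 fires, +6 burnt)
  -> target ignites at step 4
Step 5: cell (2,1)='.' (+4 fires, +4 burnt)
Step 6: cell (2,1)='.' (+1 fires, +4 burnt)
Step 7: cell (2,1)='.' (+1 fires, +1 burnt)
Step 8: cell (2,1)='.' (+0 fires, +1 burnt)
  fire out at step 8

4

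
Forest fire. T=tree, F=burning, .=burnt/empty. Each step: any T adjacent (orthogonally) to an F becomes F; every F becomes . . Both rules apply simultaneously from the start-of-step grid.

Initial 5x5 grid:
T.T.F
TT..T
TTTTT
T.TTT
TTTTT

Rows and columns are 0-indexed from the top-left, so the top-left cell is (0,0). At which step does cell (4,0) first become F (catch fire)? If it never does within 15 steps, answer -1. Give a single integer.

Step 1: cell (4,0)='T' (+1 fires, +1 burnt)
Step 2: cell (4,0)='T' (+1 fires, +1 burnt)
Step 3: cell (4,0)='T' (+2 fires, +1 burnt)
Step 4: cell (4,0)='T' (+3 fires, +2 burnt)
Step 5: cell (4,0)='T' (+3 fires, +3 burnt)
Step 6: cell (4,0)='T' (+3 fires, +3 burnt)
Step 7: cell (4,0)='T' (+3 fires, +3 burnt)
Step 8: cell (4,0)='F' (+2 fires, +3 burnt)
  -> target ignites at step 8
Step 9: cell (4,0)='.' (+0 fires, +2 burnt)
  fire out at step 9

8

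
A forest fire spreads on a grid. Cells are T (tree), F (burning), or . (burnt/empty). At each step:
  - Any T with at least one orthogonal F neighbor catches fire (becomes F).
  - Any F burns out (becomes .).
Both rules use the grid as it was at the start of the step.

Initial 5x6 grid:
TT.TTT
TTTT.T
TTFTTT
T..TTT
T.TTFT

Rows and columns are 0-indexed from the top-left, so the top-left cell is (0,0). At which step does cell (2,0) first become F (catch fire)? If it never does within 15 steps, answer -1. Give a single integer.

Step 1: cell (2,0)='T' (+6 fires, +2 burnt)
Step 2: cell (2,0)='F' (+7 fires, +6 burnt)
  -> target ignites at step 2
Step 3: cell (2,0)='.' (+5 fires, +7 burnt)
Step 4: cell (2,0)='.' (+4 fires, +5 burnt)
Step 5: cell (2,0)='.' (+1 fires, +4 burnt)
Step 6: cell (2,0)='.' (+0 fires, +1 burnt)
  fire out at step 6

2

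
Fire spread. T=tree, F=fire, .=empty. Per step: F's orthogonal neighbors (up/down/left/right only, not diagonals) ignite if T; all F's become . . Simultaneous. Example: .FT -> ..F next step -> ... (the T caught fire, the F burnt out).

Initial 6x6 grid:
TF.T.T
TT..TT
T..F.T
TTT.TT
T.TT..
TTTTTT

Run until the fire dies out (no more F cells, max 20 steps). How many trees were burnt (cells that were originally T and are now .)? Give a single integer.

Step 1: +2 fires, +2 burnt (F count now 2)
Step 2: +1 fires, +2 burnt (F count now 1)
Step 3: +1 fires, +1 burnt (F count now 1)
Step 4: +1 fires, +1 burnt (F count now 1)
Step 5: +2 fires, +1 burnt (F count now 2)
Step 6: +2 fires, +2 burnt (F count now 2)
Step 7: +2 fires, +2 burnt (F count now 2)
Step 8: +2 fires, +2 burnt (F count now 2)
Step 9: +1 fires, +2 burnt (F count now 1)
Step 10: +1 fires, +1 burnt (F count now 1)
Step 11: +1 fires, +1 burnt (F count now 1)
Step 12: +0 fires, +1 burnt (F count now 0)
Fire out after step 12
Initially T: 23, now '.': 29
Total burnt (originally-T cells now '.'): 16

Answer: 16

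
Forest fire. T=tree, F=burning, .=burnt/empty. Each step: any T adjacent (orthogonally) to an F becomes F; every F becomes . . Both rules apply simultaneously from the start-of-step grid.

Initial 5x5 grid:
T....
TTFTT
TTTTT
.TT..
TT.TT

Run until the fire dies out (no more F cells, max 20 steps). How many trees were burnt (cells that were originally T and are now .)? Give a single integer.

Step 1: +3 fires, +1 burnt (F count now 3)
Step 2: +5 fires, +3 burnt (F count now 5)
Step 3: +4 fires, +5 burnt (F count now 4)
Step 4: +1 fires, +4 burnt (F count now 1)
Step 5: +1 fires, +1 burnt (F count now 1)
Step 6: +0 fires, +1 burnt (F count now 0)
Fire out after step 6
Initially T: 16, now '.': 23
Total burnt (originally-T cells now '.'): 14

Answer: 14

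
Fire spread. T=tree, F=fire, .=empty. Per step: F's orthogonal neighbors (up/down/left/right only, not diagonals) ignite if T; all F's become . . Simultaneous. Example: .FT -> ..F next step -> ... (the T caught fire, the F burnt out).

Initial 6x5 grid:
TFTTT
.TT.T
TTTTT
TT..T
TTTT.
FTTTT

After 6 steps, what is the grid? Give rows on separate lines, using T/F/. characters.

Step 1: 5 trees catch fire, 2 burn out
  F.FTT
  .FT.T
  TTTTT
  TT..T
  FTTT.
  .FTTT
Step 2: 6 trees catch fire, 5 burn out
  ...FT
  ..F.T
  TFTTT
  FT..T
  .FTT.
  ..FTT
Step 3: 6 trees catch fire, 6 burn out
  ....F
  ....T
  F.FTT
  .F..T
  ..FT.
  ...FT
Step 4: 4 trees catch fire, 6 burn out
  .....
  ....F
  ...FT
  ....T
  ...F.
  ....F
Step 5: 1 trees catch fire, 4 burn out
  .....
  .....
  ....F
  ....T
  .....
  .....
Step 6: 1 trees catch fire, 1 burn out
  .....
  .....
  .....
  ....F
  .....
  .....

.....
.....
.....
....F
.....
.....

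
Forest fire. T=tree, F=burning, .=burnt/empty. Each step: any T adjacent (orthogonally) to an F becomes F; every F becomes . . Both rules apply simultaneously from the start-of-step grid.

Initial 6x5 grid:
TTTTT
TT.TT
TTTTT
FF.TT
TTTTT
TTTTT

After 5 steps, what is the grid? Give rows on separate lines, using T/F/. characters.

Step 1: 4 trees catch fire, 2 burn out
  TTTTT
  TT.TT
  FFTTT
  ...TT
  FFTTT
  TTTTT
Step 2: 6 trees catch fire, 4 burn out
  TTTTT
  FF.TT
  ..FTT
  ...TT
  ..FTT
  FFTTT
Step 3: 5 trees catch fire, 6 burn out
  FFTTT
  ...TT
  ...FT
  ...TT
  ...FT
  ..FTT
Step 4: 6 trees catch fire, 5 burn out
  ..FTT
  ...FT
  ....F
  ...FT
  ....F
  ...FT
Step 5: 4 trees catch fire, 6 burn out
  ...FT
  ....F
  .....
  ....F
  .....
  ....F

...FT
....F
.....
....F
.....
....F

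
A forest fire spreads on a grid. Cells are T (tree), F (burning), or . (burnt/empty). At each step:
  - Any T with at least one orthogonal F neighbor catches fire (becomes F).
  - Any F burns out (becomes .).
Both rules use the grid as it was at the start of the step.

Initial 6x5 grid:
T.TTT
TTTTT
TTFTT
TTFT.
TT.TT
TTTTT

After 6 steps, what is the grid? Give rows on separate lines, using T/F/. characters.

Step 1: 5 trees catch fire, 2 burn out
  T.TTT
  TTFTT
  TF.FT
  TF.F.
  TT.TT
  TTTTT
Step 2: 8 trees catch fire, 5 burn out
  T.FTT
  TF.FT
  F...F
  F....
  TF.FT
  TTTTT
Step 3: 7 trees catch fire, 8 burn out
  T..FT
  F...F
  .....
  .....
  F...F
  TFTFT
Step 4: 5 trees catch fire, 7 burn out
  F...F
  .....
  .....
  .....
  .....
  F.F.F
Step 5: 0 trees catch fire, 5 burn out
  .....
  .....
  .....
  .....
  .....
  .....
Step 6: 0 trees catch fire, 0 burn out
  .....
  .....
  .....
  .....
  .....
  .....

.....
.....
.....
.....
.....
.....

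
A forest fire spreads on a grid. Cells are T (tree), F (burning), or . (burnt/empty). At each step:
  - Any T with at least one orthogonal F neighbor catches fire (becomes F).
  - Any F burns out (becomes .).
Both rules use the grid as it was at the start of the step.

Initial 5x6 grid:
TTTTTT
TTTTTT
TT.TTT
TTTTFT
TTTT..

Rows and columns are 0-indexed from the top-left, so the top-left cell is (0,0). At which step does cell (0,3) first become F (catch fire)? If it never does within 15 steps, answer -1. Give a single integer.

Step 1: cell (0,3)='T' (+3 fires, +1 burnt)
Step 2: cell (0,3)='T' (+5 fires, +3 burnt)
Step 3: cell (0,3)='T' (+5 fires, +5 burnt)
Step 4: cell (0,3)='F' (+6 fires, +5 burnt)
  -> target ignites at step 4
Step 5: cell (0,3)='.' (+4 fires, +6 burnt)
Step 6: cell (0,3)='.' (+2 fires, +4 burnt)
Step 7: cell (0,3)='.' (+1 fires, +2 burnt)
Step 8: cell (0,3)='.' (+0 fires, +1 burnt)
  fire out at step 8

4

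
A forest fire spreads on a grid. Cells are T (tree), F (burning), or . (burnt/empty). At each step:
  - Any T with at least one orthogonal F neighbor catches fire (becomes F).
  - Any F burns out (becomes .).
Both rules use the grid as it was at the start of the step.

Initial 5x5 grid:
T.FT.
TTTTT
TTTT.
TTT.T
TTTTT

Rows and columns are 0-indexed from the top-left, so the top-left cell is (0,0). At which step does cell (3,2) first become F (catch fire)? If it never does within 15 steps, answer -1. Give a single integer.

Step 1: cell (3,2)='T' (+2 fires, +1 burnt)
Step 2: cell (3,2)='T' (+3 fires, +2 burnt)
Step 3: cell (3,2)='F' (+5 fires, +3 burnt)
  -> target ignites at step 3
Step 4: cell (3,2)='.' (+4 fires, +5 burnt)
Step 5: cell (3,2)='.' (+3 fires, +4 burnt)
Step 6: cell (3,2)='.' (+2 fires, +3 burnt)
Step 7: cell (3,2)='.' (+1 fires, +2 burnt)
Step 8: cell (3,2)='.' (+0 fires, +1 burnt)
  fire out at step 8

3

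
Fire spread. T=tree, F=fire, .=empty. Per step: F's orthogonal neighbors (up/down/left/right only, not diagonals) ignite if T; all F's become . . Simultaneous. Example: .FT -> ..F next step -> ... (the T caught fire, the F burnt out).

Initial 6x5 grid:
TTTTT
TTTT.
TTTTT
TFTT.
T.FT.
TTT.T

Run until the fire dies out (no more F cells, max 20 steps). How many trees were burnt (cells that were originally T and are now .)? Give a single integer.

Answer: 22

Derivation:
Step 1: +5 fires, +2 burnt (F count now 5)
Step 2: +6 fires, +5 burnt (F count now 6)
Step 3: +5 fires, +6 burnt (F count now 5)
Step 4: +4 fires, +5 burnt (F count now 4)
Step 5: +1 fires, +4 burnt (F count now 1)
Step 6: +1 fires, +1 burnt (F count now 1)
Step 7: +0 fires, +1 burnt (F count now 0)
Fire out after step 7
Initially T: 23, now '.': 29
Total burnt (originally-T cells now '.'): 22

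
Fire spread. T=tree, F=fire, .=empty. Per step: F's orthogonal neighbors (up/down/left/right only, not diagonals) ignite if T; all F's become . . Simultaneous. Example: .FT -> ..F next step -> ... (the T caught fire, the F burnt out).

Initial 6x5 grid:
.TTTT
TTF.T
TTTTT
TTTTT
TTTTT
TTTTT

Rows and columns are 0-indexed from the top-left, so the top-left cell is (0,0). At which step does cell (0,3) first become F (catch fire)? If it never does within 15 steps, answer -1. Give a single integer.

Step 1: cell (0,3)='T' (+3 fires, +1 burnt)
Step 2: cell (0,3)='F' (+6 fires, +3 burnt)
  -> target ignites at step 2
Step 3: cell (0,3)='.' (+6 fires, +6 burnt)
Step 4: cell (0,3)='.' (+6 fires, +6 burnt)
Step 5: cell (0,3)='.' (+4 fires, +6 burnt)
Step 6: cell (0,3)='.' (+2 fires, +4 burnt)
Step 7: cell (0,3)='.' (+0 fires, +2 burnt)
  fire out at step 7

2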